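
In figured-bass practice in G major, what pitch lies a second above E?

Counting 1 letter step above E lands on F; in G major, that letter is F#.

F#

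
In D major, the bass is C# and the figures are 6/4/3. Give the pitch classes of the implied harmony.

C#, E, F#, A

A third above C# in this key is E.
A fourth above C# in this key is F#.
A sixth above C# in this key is A.
Together with the bass C#, this spells F# minor seventh in second inversion.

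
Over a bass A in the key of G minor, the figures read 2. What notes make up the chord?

The written figures 2 are shorthand for 6/4/2: the 6/4 are implied.
A second above A in this key is Bb.
A fourth above A in this key is D.
A sixth above A in this key is F.
Together with the bass A, this spells Bb major seventh in third inversion.

A, Bb, D, F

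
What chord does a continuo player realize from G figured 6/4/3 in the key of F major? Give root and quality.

C dominant seventh

The figures 6/4/3 indicate a seventh chord in second inversion.
In second inversion the root lies a fourth above the bass: a fourth above G in F major is C.
The chord tones are G, Bb, C, E, giving C dominant seventh.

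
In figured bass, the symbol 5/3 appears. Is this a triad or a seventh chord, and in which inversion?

Intervals of 5/3 above the bass form a triad; the bass is the root, so this is root position.

triad, root position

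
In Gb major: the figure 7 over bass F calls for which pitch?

Eb

Counting 6 letter steps above F lands on E; in Gb major, that letter is Eb.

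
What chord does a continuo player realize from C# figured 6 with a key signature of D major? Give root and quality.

A major

The figures 6 indicate a triad in first inversion.
In first inversion the root lies a sixth above the bass: a sixth above C# in D major is A.
The chord tones are C#, E, A, giving A major.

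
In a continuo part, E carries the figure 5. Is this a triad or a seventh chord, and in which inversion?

triad, root position

5 is shorthand for 5/3.
Intervals of 5/3 above the bass form a triad; the bass is the root, so this is root position.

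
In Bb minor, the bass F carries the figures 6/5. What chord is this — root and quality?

Db major seventh

The figures 6/5 indicate a seventh chord in first inversion.
In first inversion the root lies a sixth above the bass: a sixth above F in Bb minor is Db.
The chord tones are F, Ab, C, Db, giving Db major seventh.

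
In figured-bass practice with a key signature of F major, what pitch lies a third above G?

Bb

Counting 2 letter steps above G lands on B; in F major, that letter is Bb.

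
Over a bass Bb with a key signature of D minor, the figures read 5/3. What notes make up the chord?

A third above Bb in this key is D.
A fifth above Bb in this key is F.
Together with the bass Bb, this spells Bb major in root position.

Bb, D, F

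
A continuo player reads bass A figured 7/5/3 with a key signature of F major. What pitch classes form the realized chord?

A third above A in this key is C.
A fifth above A in this key is E.
A seventh above A in this key is G.
Together with the bass A, this spells A minor seventh in root position.

A, C, E, G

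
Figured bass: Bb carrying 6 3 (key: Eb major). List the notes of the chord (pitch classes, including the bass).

A third above Bb in this key is D.
A sixth above Bb in this key is G.
Together with the bass Bb, this spells G minor in first inversion.

Bb, D, G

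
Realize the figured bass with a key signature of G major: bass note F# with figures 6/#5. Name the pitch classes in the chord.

The written figures 6/#5 are shorthand for 6/5/3: the 3 is implied.
A third above F# in this key is A.
A fifth above F# in this key is C, raised to C# by the sharp.
A sixth above F# in this key is D.
Together with the bass F#, this spells D major seventh in first inversion.

F#, A, C#, D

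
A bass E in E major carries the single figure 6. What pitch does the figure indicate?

C#

Counting 5 letter steps above E lands on C; in E major, that letter is C#.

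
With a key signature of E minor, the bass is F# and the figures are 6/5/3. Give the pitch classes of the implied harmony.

F#, A, C, D

A third above F# in this key is A.
A fifth above F# in this key is C.
A sixth above F# in this key is D.
Together with the bass F#, this spells D dominant seventh in first inversion.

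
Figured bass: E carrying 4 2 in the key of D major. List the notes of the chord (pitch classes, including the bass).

E, F#, A, C#

The written figures 4 2 are shorthand for 6/4/2: the 6 is implied.
A second above E in this key is F#.
A fourth above E in this key is A.
A sixth above E in this key is C#.
Together with the bass E, this spells F# minor seventh in third inversion.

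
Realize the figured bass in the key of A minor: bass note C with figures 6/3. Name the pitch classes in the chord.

A third above C in this key is E.
A sixth above C in this key is A.
Together with the bass C, this spells A minor in first inversion.

C, E, A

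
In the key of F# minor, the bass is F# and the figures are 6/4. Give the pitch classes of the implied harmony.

A fourth above F# in this key is B.
A sixth above F# in this key is D.
Together with the bass F#, this spells B minor in second inversion.

F#, B, D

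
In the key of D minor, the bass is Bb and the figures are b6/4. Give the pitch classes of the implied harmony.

Bb, E, Gb

A fourth above Bb in this key is E.
A sixth above Bb in this key is G, lowered to Gb by the flat.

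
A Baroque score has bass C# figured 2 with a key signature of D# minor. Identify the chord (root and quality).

D# minor seventh

The figures 2 indicate a seventh chord in third inversion.
In third inversion the root lies a second above the bass: a second above C# in D# minor is D#.
The chord tones are C#, D#, F#, A#, giving D# minor seventh.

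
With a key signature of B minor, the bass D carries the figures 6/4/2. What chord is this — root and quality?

E minor seventh

The figures 6/4/2 indicate a seventh chord in third inversion.
In third inversion the root lies a second above the bass: a second above D in B minor is E.
The chord tones are D, E, G, B, giving E minor seventh.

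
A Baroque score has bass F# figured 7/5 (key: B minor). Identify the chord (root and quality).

F# minor seventh

The figures 7/5 indicate a seventh chord in root position.
In root position the bass is the root, so the root is F#.
The chord tones are F#, A, C#, E, giving F# minor seventh.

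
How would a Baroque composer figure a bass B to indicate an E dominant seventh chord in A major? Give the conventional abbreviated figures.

4/3

B is the fifth of E dominant seventh, so the chord is in second inversion.
A seventh chord in second inversion is figured 6/4/3, conventionally abbreviated 4/3.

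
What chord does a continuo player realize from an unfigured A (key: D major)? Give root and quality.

An unfigured bass indicates a triad in root position.
In root position the bass is the root, so the root is A.
The chord tones are A, C#, E, giving A major.

A major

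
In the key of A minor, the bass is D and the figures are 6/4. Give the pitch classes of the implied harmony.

A fourth above D in this key is G.
A sixth above D in this key is B.
Together with the bass D, this spells G major in second inversion.

D, G, B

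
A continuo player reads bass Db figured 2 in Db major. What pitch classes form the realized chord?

Db, Eb, Gb, Bb

The written figures 2 are shorthand for 6/4/2: the 6/4 are implied.
A second above Db in this key is Eb.
A fourth above Db in this key is Gb.
A sixth above Db in this key is Bb.
Together with the bass Db, this spells Eb minor seventh in third inversion.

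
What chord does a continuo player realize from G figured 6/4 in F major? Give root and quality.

The figures 6/4 indicate a triad in second inversion.
In second inversion the root lies a fourth above the bass: a fourth above G in F major is C.
The chord tones are G, C, E, giving C major.

C major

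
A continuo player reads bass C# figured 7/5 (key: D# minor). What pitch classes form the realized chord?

C#, E#, G#, B

The written figures 7/5 are shorthand for 7/5/3: the 3 is implied.
A third above C# in this key is E#.
A fifth above C# in this key is G#.
A seventh above C# in this key is B.
Together with the bass C#, this spells C# dominant seventh in root position.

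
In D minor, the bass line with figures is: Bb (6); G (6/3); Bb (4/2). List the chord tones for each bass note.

Bb, D, G | G, Bb, E | Bb, C, E, G

Bb (6/3): Bb, D, G.
G (6/3): G, Bb, E.
Bb (6/4/2): Bb, C, E, G.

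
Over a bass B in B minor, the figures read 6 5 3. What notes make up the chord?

B, D, F#, G

A third above B in this key is D.
A fifth above B in this key is F#.
A sixth above B in this key is G.
Together with the bass B, this spells G major seventh in first inversion.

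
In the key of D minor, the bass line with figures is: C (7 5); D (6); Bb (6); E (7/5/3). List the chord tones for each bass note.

C (7/5/3): C, E, G, Bb.
D (6/3): D, F, Bb.
Bb (6/3): Bb, D, G.
E (7/5/3): E, G, Bb, D.

C, E, G, Bb | D, F, Bb | Bb, D, G | E, G, Bb, D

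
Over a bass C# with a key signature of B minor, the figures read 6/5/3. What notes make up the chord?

C#, E, G, A

A third above C# in this key is E.
A fifth above C# in this key is G.
A sixth above C# in this key is A.
Together with the bass C#, this spells A dominant seventh in first inversion.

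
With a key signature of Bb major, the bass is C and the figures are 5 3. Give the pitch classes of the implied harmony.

C, Eb, G

A third above C in this key is Eb.
A fifth above C in this key is G.
Together with the bass C, this spells C minor in root position.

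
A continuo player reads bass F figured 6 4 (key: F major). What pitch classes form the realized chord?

F, Bb, D

A fourth above F in this key is Bb.
A sixth above F in this key is D.
Together with the bass F, this spells Bb major in second inversion.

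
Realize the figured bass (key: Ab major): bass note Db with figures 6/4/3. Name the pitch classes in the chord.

Db, F, G, Bb

A third above Db in this key is F.
A fourth above Db in this key is G.
A sixth above Db in this key is Bb.
Together with the bass Db, this spells G half-diminished seventh in second inversion.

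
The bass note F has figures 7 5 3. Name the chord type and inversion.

seventh chord, root position

Intervals of 7/5/3 above the bass form a seventh chord; the bass is the root, so this is root position.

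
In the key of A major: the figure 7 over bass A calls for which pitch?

Counting 6 letter steps above A lands on G; in A major, that letter is G#.

G#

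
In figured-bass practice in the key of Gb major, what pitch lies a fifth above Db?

Ab

Counting 4 letter steps above Db lands on A; in Gb major, that letter is Ab.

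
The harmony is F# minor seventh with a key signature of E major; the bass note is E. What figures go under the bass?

4/2

E is the seventh of F# minor seventh, so the chord is in third inversion.
A seventh chord in third inversion is figured 6/4/2, conventionally abbreviated 4/2.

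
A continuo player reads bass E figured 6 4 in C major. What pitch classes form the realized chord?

A fourth above E in this key is A.
A sixth above E in this key is C.
Together with the bass E, this spells A minor in second inversion.

E, A, C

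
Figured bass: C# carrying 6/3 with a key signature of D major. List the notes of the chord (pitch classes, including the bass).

A third above C# in this key is E.
A sixth above C# in this key is A.
Together with the bass C#, this spells A major in first inversion.

C#, E, A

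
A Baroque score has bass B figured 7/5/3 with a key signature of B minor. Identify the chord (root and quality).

The figures 7/5/3 indicate a seventh chord in root position.
In root position the bass is the root, so the root is B.
The chord tones are B, D, F#, A, giving B minor seventh.

B minor seventh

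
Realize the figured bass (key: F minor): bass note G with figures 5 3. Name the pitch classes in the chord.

A third above G in this key is Bb.
A fifth above G in this key is Db.
Together with the bass G, this spells G diminished in root position.

G, Bb, Db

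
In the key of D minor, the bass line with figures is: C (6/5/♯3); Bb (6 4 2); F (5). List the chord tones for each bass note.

C, E#, G, A | Bb, C, E, G | F, A, C

C (6/5/#3): C, E#, G, A.
Bb (6/4/2): Bb, C, E, G.
F (5/3): F, A, C.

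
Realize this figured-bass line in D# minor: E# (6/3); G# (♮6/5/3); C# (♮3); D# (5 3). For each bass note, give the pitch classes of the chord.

E#, G#, C# | G#, B, D#, E | C#, E, G# | D#, F#, A#

E# (6/3): E#, G#, C#.
G# (♮6/5/3): G#, B, D#, E.
C# (5/♮3): C#, E, G#.
D# (5/3): D#, F#, A#.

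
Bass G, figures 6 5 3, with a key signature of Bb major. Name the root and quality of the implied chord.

The figures 6 5 3 indicate a seventh chord in first inversion.
In first inversion the root lies a sixth above the bass: a sixth above G in Bb major is Eb.
The chord tones are G, Bb, D, Eb, giving Eb major seventh.

Eb major seventh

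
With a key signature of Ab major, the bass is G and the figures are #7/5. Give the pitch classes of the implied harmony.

The written figures #7/5 are shorthand for 7/5/3: the 3 is implied.
A third above G in this key is Bb.
A fifth above G in this key is Db.
A seventh above G in this key is F, raised to F# by the sharp.

G, Bb, Db, F#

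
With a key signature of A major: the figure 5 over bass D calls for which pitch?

Counting 4 letter steps above D lands on A; in A major, that letter is A.

A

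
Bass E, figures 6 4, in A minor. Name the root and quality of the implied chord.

The figures 6 4 indicate a triad in second inversion.
In second inversion the root lies a fourth above the bass: a fourth above E in A minor is A.
The chord tones are E, A, C, giving A minor.

A minor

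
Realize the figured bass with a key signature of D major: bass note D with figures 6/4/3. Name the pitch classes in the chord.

D, F#, G, B

A third above D in this key is F#.
A fourth above D in this key is G.
A sixth above D in this key is B.
Together with the bass D, this spells G major seventh in second inversion.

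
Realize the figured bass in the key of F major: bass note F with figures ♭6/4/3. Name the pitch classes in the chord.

A third above F in this key is A.
A fourth above F in this key is Bb.
A sixth above F in this key is D, lowered to Db by the flat.
Together with the bass F, this spells Bb minor-major seventh in second inversion.

F, A, Bb, Db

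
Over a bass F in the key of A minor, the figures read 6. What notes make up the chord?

The written figures 6 are shorthand for 6/3: the 3 is implied.
A third above F in this key is A.
A sixth above F in this key is D.
Together with the bass F, this spells D minor in first inversion.

F, A, D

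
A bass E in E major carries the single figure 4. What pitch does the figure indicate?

A

Counting 3 letter steps above E lands on A; in E major, that letter is A.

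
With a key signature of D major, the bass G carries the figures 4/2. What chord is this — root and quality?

The figures 4/2 indicate a seventh chord in third inversion.
In third inversion the root lies a second above the bass: a second above G in D major is A.
The chord tones are G, A, C#, E, giving A dominant seventh.

A dominant seventh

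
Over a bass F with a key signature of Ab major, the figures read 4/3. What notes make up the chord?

The written figures 4/3 are shorthand for 6/4/3: the 6 is implied.
A third above F in this key is Ab.
A fourth above F in this key is Bb.
A sixth above F in this key is Db.
Together with the bass F, this spells Bb minor seventh in second inversion.

F, Ab, Bb, Db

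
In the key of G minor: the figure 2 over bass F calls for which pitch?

G

Counting 1 letter step above F lands on G; in G minor, that letter is G.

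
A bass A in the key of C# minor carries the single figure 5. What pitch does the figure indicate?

E

Counting 4 letter steps above A lands on E; in C# minor, that letter is E.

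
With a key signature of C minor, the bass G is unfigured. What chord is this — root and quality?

G minor

An unfigured bass indicates a triad in root position.
In root position the bass is the root, so the root is G.
The chord tones are G, Bb, D, giving G minor.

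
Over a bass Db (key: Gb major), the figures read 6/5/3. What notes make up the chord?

A third above Db in this key is F.
A fifth above Db in this key is Ab.
A sixth above Db in this key is Bb.
Together with the bass Db, this spells Bb minor seventh in first inversion.

Db, F, Ab, Bb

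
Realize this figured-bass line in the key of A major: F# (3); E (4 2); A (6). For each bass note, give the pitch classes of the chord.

F#, A, C# | E, F#, A, C# | A, C#, F#

F# (5/3): F#, A, C#.
E (6/4/2): E, F#, A, C#.
A (6/3): A, C#, F#.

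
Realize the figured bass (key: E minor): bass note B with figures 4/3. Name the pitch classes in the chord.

B, D, E, G

The written figures 4/3 are shorthand for 6/4/3: the 6 is implied.
A third above B in this key is D.
A fourth above B in this key is E.
A sixth above B in this key is G.
Together with the bass B, this spells E minor seventh in second inversion.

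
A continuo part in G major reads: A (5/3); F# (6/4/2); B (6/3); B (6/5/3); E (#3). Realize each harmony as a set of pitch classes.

A, C, E | F#, G, B, D | B, D, G | B, D, F#, G | E, G#, B

A (5/3): A, C, E.
F# (6/4/2): F#, G, B, D.
B (6/3): B, D, G.
B (6/5/3): B, D, F#, G.
E (5/#3): E, G#, B.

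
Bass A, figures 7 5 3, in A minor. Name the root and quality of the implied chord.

A minor seventh

The figures 7 5 3 indicate a seventh chord in root position.
In root position the bass is the root, so the root is A.
The chord tones are A, C, E, G, giving A minor seventh.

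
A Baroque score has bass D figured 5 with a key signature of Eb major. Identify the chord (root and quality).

The figures 5 indicate a triad in root position.
In root position the bass is the root, so the root is D.
The chord tones are D, F, Ab, giving D diminished.

D diminished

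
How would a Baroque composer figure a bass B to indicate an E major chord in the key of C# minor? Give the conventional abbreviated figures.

6/4

B is the fifth of E major, so the chord is in second inversion.
A triad in second inversion is figured 6/4, conventionally abbreviated 6/4.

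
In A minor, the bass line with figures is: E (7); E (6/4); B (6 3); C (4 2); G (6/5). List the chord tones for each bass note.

E (7/5/3): E, G, B, D.
E (6/4): E, A, C.
B (6/3): B, D, G.
C (6/4/2): C, D, F, A.
G (6/5/3): G, B, D, E.

E, G, B, D | E, A, C | B, D, G | C, D, F, A | G, B, D, E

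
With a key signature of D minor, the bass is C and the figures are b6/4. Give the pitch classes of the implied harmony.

A fourth above C in this key is F.
A sixth above C in this key is A, lowered to Ab by the flat.
Together with the bass C, this spells F minor in second inversion.

C, F, Ab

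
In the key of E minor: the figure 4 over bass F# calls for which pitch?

B

Counting 3 letter steps above F# lands on B; in E minor, that letter is B.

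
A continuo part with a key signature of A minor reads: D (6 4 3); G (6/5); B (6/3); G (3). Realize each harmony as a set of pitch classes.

D (6/4/3): D, F, G, B.
G (6/5/3): G, B, D, E.
B (6/3): B, D, G.
G (5/3): G, B, D.

D, F, G, B | G, B, D, E | B, D, G | G, B, D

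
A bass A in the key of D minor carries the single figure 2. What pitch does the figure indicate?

Counting 1 letter step above A lands on B; in D minor, that letter is Bb.

Bb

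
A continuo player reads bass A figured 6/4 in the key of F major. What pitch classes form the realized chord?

A, D, F

A fourth above A in this key is D.
A sixth above A in this key is F.
Together with the bass A, this spells D minor in second inversion.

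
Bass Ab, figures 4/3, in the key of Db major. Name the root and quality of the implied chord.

Db major seventh

The figures 4/3 indicate a seventh chord in second inversion.
In second inversion the root lies a fourth above the bass: a fourth above Ab in Db major is Db.
The chord tones are Ab, C, Db, F, giving Db major seventh.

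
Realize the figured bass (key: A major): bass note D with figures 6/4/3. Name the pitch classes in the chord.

A third above D in this key is F#.
A fourth above D in this key is G#.
A sixth above D in this key is B.
Together with the bass D, this spells G# half-diminished seventh in second inversion.

D, F#, G#, B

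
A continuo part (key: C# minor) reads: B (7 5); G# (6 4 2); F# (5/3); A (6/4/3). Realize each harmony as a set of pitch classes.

B, D#, F#, A | G#, A, C#, E | F#, A, C# | A, C#, D#, F#

B (7/5/3): B, D#, F#, A.
G# (6/4/2): G#, A, C#, E.
F# (5/3): F#, A, C#.
A (6/4/3): A, C#, D#, F#.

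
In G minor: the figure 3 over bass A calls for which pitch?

C

Counting 2 letter steps above A lands on C; in G minor, that letter is C.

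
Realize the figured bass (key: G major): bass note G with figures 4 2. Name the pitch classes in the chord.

G, A, C, E

The written figures 4 2 are shorthand for 6/4/2: the 6 is implied.
A second above G in this key is A.
A fourth above G in this key is C.
A sixth above G in this key is E.
Together with the bass G, this spells A minor seventh in third inversion.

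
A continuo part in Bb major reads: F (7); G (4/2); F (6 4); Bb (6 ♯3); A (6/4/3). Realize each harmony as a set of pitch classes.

F, A, C, Eb | G, A, C, Eb | F, Bb, D | Bb, D#, G | A, C, D, F

F (7/5/3): F, A, C, Eb.
G (6/4/2): G, A, C, Eb.
F (6/4): F, Bb, D.
Bb (6/#3): Bb, D#, G.
A (6/4/3): A, C, D, F.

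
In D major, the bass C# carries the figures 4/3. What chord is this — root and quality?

The figures 4/3 indicate a seventh chord in second inversion.
In second inversion the root lies a fourth above the bass: a fourth above C# in D major is F#.
The chord tones are C#, E, F#, A, giving F# minor seventh.

F# minor seventh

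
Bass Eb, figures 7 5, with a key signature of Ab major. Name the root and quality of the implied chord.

Eb dominant seventh

The figures 7 5 indicate a seventh chord in root position.
In root position the bass is the root, so the root is Eb.
The chord tones are Eb, G, Bb, Db, giving Eb dominant seventh.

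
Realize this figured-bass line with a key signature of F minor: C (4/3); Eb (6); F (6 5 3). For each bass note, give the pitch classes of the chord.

C (6/4/3): C, Eb, F, Ab.
Eb (6/3): Eb, G, C.
F (6/5/3): F, Ab, C, Db.

C, Eb, F, Ab | Eb, G, C | F, Ab, C, Db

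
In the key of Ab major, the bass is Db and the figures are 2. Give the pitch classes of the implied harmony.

Db, Eb, G, Bb

The written figures 2 are shorthand for 6/4/2: the 6/4 are implied.
A second above Db in this key is Eb.
A fourth above Db in this key is G.
A sixth above Db in this key is Bb.
Together with the bass Db, this spells Eb dominant seventh in third inversion.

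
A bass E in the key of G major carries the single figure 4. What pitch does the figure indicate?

Counting 3 letter steps above E lands on A; in G major, that letter is A.

A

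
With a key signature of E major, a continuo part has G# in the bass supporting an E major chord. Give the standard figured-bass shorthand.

G# is the third of E major, so the chord is in first inversion.
A triad in first inversion is figured 6/3, conventionally abbreviated 6.

6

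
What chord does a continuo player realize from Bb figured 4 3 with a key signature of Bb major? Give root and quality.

Eb major seventh

The figures 4 3 indicate a seventh chord in second inversion.
In second inversion the root lies a fourth above the bass: a fourth above Bb in Bb major is Eb.
The chord tones are Bb, D, Eb, G, giving Eb major seventh.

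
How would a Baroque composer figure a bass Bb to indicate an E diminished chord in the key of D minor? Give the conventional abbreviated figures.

6/4

Bb is the fifth of E diminished, so the chord is in second inversion.
A triad in second inversion is figured 6/4, conventionally abbreviated 6/4.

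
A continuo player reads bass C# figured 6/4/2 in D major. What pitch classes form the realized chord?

C#, D, F#, A

A second above C# in this key is D.
A fourth above C# in this key is F#.
A sixth above C# in this key is A.
Together with the bass C#, this spells D major seventh in third inversion.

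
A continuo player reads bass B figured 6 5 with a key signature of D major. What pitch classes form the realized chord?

B, D, F#, G

The written figures 6 5 are shorthand for 6/5/3: the 3 is implied.
A third above B in this key is D.
A fifth above B in this key is F#.
A sixth above B in this key is G.
Together with the bass B, this spells G major seventh in first inversion.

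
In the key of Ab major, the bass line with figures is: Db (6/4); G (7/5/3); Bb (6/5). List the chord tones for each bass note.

Db (6/4): Db, G, Bb.
G (7/5/3): G, Bb, Db, F.
Bb (6/5/3): Bb, Db, F, G.

Db, G, Bb | G, Bb, Db, F | Bb, Db, F, G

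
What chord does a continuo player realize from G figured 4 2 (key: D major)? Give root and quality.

The figures 4 2 indicate a seventh chord in third inversion.
In third inversion the root lies a second above the bass: a second above G in D major is A.
The chord tones are G, A, C#, E, giving A dominant seventh.

A dominant seventh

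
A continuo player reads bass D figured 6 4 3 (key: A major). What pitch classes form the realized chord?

D, F#, G#, B

A third above D in this key is F#.
A fourth above D in this key is G#.
A sixth above D in this key is B.
Together with the bass D, this spells G# half-diminished seventh in second inversion.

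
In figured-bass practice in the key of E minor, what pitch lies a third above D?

F#

Counting 2 letter steps above D lands on F; in E minor, that letter is F#.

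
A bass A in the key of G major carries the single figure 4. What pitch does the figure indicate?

D

Counting 3 letter steps above A lands on D; in G major, that letter is D.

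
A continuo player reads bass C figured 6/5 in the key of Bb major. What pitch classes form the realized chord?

C, Eb, G, A

The written figures 6/5 are shorthand for 6/5/3: the 3 is implied.
A third above C in this key is Eb.
A fifth above C in this key is G.
A sixth above C in this key is A.
Together with the bass C, this spells A half-diminished seventh in first inversion.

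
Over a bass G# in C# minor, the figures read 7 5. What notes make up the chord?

G#, B, D#, F#

The written figures 7 5 are shorthand for 7/5/3: the 3 is implied.
A third above G# in this key is B.
A fifth above G# in this key is D#.
A seventh above G# in this key is F#.
Together with the bass G#, this spells G# minor seventh in root position.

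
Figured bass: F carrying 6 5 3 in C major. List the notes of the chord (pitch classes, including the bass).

F, A, C, D

A third above F in this key is A.
A fifth above F in this key is C.
A sixth above F in this key is D.
Together with the bass F, this spells D minor seventh in first inversion.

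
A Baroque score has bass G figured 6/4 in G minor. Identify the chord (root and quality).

The figures 6/4 indicate a triad in second inversion.
In second inversion the root lies a fourth above the bass: a fourth above G in G minor is C.
The chord tones are G, C, Eb, giving C minor.

C minor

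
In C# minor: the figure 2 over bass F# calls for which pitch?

G#

Counting 1 letter step above F# lands on G; in C# minor, that letter is G#.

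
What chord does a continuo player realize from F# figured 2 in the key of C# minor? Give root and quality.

G# minor seventh

The figures 2 indicate a seventh chord in third inversion.
In third inversion the root lies a second above the bass: a second above F# in C# minor is G#.
The chord tones are F#, G#, B, D#, giving G# minor seventh.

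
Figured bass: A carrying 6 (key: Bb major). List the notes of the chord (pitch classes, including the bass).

A, C, F

The written figures 6 are shorthand for 6/3: the 3 is implied.
A third above A in this key is C.
A sixth above A in this key is F.
Together with the bass A, this spells F major in first inversion.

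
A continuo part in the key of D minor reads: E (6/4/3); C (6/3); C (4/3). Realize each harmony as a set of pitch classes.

E (6/4/3): E, G, A, C.
C (6/3): C, E, A.
C (6/4/3): C, E, F, A.

E, G, A, C | C, E, A | C, E, F, A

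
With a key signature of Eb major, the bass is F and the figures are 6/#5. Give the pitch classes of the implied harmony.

The written figures 6/#5 are shorthand for 6/5/3: the 3 is implied.
A third above F in this key is Ab.
A fifth above F in this key is C, raised to C# by the sharp.
A sixth above F in this key is D.

F, Ab, C#, D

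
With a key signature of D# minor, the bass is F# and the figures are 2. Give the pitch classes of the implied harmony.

F#, G#, B, D#

The written figures 2 are shorthand for 6/4/2: the 6/4 are implied.
A second above F# in this key is G#.
A fourth above F# in this key is B.
A sixth above F# in this key is D#.
Together with the bass F#, this spells G# minor seventh in third inversion.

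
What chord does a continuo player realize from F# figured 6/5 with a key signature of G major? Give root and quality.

D dominant seventh

The figures 6/5 indicate a seventh chord in first inversion.
In first inversion the root lies a sixth above the bass: a sixth above F# in G major is D.
The chord tones are F#, A, C, D, giving D dominant seventh.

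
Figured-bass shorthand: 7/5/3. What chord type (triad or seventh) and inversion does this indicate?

Intervals of 7/5/3 above the bass form a seventh chord; the bass is the root, so this is root position.

seventh chord, root position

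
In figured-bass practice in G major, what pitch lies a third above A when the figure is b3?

Counting 2 letter steps above A lands on C; in G major, that letter is C.
The b3 figure lowers it a semitone, giving Cb.

Cb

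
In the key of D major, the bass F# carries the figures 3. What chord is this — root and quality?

The figures 3 indicate a triad in root position.
In root position the bass is the root, so the root is F#.
The chord tones are F#, A, C#, giving F# minor.

F# minor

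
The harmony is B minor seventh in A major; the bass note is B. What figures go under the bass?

B is the root of B minor seventh, so the chord is in root position.
A seventh chord in root position is figured 7/5/3, conventionally abbreviated 7.

7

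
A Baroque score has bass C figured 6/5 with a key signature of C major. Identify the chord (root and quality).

A minor seventh

The figures 6/5 indicate a seventh chord in first inversion.
In first inversion the root lies a sixth above the bass: a sixth above C in C major is A.
The chord tones are C, E, G, A, giving A minor seventh.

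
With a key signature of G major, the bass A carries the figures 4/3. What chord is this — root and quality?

D dominant seventh

The figures 4/3 indicate a seventh chord in second inversion.
In second inversion the root lies a fourth above the bass: a fourth above A in G major is D.
The chord tones are A, C, D, F#, giving D dominant seventh.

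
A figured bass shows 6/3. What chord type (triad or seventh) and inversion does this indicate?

Intervals of 6/3 above the bass form a triad; the bass is the third, so this is first inversion.

triad, first inversion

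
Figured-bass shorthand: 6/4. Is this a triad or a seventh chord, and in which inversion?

triad, second inversion

Intervals of 6/4 above the bass form a triad; the bass is the fifth, so this is second inversion.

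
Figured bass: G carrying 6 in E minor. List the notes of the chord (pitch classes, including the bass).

The written figures 6 are shorthand for 6/3: the 3 is implied.
A third above G in this key is B.
A sixth above G in this key is E.
Together with the bass G, this spells E minor in first inversion.

G, B, E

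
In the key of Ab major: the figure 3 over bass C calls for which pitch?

Eb

Counting 2 letter steps above C lands on E; in Ab major, that letter is Eb.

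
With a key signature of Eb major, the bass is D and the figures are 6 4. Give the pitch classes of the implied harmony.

A fourth above D in this key is G.
A sixth above D in this key is Bb.
Together with the bass D, this spells G minor in second inversion.

D, G, Bb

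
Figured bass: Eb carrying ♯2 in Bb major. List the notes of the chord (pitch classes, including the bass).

Eb, F#, A, C

The written figures ♯2 are shorthand for 6/4/2: the 6/4 are implied.
A second above Eb in this key is F, raised to F# by the sharp.
A fourth above Eb in this key is A.
A sixth above Eb in this key is C.
Together with the bass Eb, this spells F# diminished seventh in third inversion.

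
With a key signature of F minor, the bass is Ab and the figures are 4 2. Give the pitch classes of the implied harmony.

Ab, Bb, Db, F

The written figures 4 2 are shorthand for 6/4/2: the 6 is implied.
A second above Ab in this key is Bb.
A fourth above Ab in this key is Db.
A sixth above Ab in this key is F.
Together with the bass Ab, this spells Bb minor seventh in third inversion.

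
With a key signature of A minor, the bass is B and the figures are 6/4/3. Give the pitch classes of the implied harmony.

A third above B in this key is D.
A fourth above B in this key is E.
A sixth above B in this key is G.
Together with the bass B, this spells E minor seventh in second inversion.

B, D, E, G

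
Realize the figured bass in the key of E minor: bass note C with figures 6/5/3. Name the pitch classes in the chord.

A third above C in this key is E.
A fifth above C in this key is G.
A sixth above C in this key is A.
Together with the bass C, this spells A minor seventh in first inversion.

C, E, G, A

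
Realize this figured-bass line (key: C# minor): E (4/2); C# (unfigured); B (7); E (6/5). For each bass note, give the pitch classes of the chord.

E (6/4/2): E, F#, A, C#.
C# (5/3): C#, E, G#.
B (7/5/3): B, D#, F#, A.
E (6/5/3): E, G#, B, C#.

E, F#, A, C# | C#, E, G# | B, D#, F#, A | E, G#, B, C#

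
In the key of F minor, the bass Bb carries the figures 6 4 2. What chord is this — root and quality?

C minor seventh

The figures 6 4 2 indicate a seventh chord in third inversion.
In third inversion the root lies a second above the bass: a second above Bb in F minor is C.
The chord tones are Bb, C, Eb, G, giving C minor seventh.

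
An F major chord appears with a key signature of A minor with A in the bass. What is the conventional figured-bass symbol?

6

A is the third of F major, so the chord is in first inversion.
A triad in first inversion is figured 6/3, conventionally abbreviated 6.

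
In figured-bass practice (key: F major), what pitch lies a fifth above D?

Counting 4 letter steps above D lands on A; in F major, that letter is A.

A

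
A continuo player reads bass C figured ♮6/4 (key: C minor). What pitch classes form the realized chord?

C, F, A

A fourth above C in this key is F.
A sixth above C in this key is Ab, made natural (A) by the ♮ figure.
Together with the bass C, this spells F major in second inversion.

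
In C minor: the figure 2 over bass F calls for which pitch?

G

Counting 1 letter step above F lands on G; in C minor, that letter is G.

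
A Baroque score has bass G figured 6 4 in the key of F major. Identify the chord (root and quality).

The figures 6 4 indicate a triad in second inversion.
In second inversion the root lies a fourth above the bass: a fourth above G in F major is C.
The chord tones are G, C, E, giving C major.

C major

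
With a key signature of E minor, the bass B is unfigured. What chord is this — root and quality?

B minor

An unfigured bass indicates a triad in root position.
In root position the bass is the root, so the root is B.
The chord tones are B, D, F#, giving B minor.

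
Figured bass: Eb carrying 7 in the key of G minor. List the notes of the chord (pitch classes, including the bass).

The written figures 7 are shorthand for 7/5/3: the 5/3 are implied.
A third above Eb in this key is G.
A fifth above Eb in this key is Bb.
A seventh above Eb in this key is D.
Together with the bass Eb, this spells Eb major seventh in root position.

Eb, G, Bb, D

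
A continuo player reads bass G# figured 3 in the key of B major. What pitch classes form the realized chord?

The written figures 3 are shorthand for 5/3: the 5 is implied.
A third above G# in this key is B.
A fifth above G# in this key is D#.
Together with the bass G#, this spells G# minor in root position.

G#, B, D#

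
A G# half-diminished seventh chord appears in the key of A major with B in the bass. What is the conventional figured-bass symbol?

B is the third of G# half-diminished seventh, so the chord is in first inversion.
A seventh chord in first inversion is figured 6/5/3, conventionally abbreviated 6/5.

6/5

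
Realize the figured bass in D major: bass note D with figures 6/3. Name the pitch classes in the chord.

A third above D in this key is F#.
A sixth above D in this key is B.
Together with the bass D, this spells B minor in first inversion.

D, F#, B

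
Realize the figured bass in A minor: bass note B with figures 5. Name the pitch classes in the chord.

B, D, F

The written figures 5 are shorthand for 5/3: the 3 is implied.
A third above B in this key is D.
A fifth above B in this key is F.
Together with the bass B, this spells B diminished in root position.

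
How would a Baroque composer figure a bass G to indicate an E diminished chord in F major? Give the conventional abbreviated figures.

6

G is the third of E diminished, so the chord is in first inversion.
A triad in first inversion is figured 6/3, conventionally abbreviated 6.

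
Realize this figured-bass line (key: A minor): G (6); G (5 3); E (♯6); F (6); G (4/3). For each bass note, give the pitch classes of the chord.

G (6/3): G, B, E.
G (5/3): G, B, D.
E (#6/3): E, G, C#.
F (6/3): F, A, D.
G (6/4/3): G, B, C, E.

G, B, E | G, B, D | E, G, C# | F, A, D | G, B, C, E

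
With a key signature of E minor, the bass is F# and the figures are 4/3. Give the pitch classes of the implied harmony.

The written figures 4/3 are shorthand for 6/4/3: the 6 is implied.
A third above F# in this key is A.
A fourth above F# in this key is B.
A sixth above F# in this key is D.
Together with the bass F#, this spells B minor seventh in second inversion.

F#, A, B, D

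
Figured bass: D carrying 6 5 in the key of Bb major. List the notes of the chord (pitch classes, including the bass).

D, F, A, Bb

The written figures 6 5 are shorthand for 6/5/3: the 3 is implied.
A third above D in this key is F.
A fifth above D in this key is A.
A sixth above D in this key is Bb.
Together with the bass D, this spells Bb major seventh in first inversion.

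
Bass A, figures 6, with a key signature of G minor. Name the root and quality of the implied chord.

F major

The figures 6 indicate a triad in first inversion.
In first inversion the root lies a sixth above the bass: a sixth above A in G minor is F.
The chord tones are A, C, F, giving F major.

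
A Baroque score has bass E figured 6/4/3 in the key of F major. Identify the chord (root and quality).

The figures 6/4/3 indicate a seventh chord in second inversion.
In second inversion the root lies a fourth above the bass: a fourth above E in F major is A.
The chord tones are E, G, A, C, giving A minor seventh.

A minor seventh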